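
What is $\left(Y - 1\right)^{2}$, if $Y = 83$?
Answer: $6724$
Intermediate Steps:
$\left(Y - 1\right)^{2} = \left(83 - 1\right)^{2} = 82^{2} = 6724$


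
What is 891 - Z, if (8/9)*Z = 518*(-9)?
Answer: 24543/4 ≈ 6135.8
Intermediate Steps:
Z = -20979/4 (Z = 9*(518*(-9))/8 = (9/8)*(-4662) = -20979/4 ≈ -5244.8)
891 - Z = 891 - 1*(-20979/4) = 891 + 20979/4 = 24543/4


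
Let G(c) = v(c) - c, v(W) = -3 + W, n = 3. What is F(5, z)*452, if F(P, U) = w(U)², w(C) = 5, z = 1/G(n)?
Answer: 11300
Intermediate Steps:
G(c) = -3 (G(c) = (-3 + c) - c = -3)
z = -⅓ (z = 1/(-3) = -⅓ ≈ -0.33333)
F(P, U) = 25 (F(P, U) = 5² = 25)
F(5, z)*452 = 25*452 = 11300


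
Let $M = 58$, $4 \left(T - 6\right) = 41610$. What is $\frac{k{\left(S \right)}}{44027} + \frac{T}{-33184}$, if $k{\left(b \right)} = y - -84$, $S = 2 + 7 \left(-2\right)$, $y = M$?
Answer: $- \frac{907085803}{2921983936} \approx -0.31043$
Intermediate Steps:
$T = \frac{20817}{2}$ ($T = 6 + \frac{1}{4} \cdot 41610 = 6 + \frac{20805}{2} = \frac{20817}{2} \approx 10409.0$)
$y = 58$
$S = -12$ ($S = 2 - 14 = -12$)
$k{\left(b \right)} = 142$ ($k{\left(b \right)} = 58 - -84 = 58 + 84 = 142$)
$\frac{k{\left(S \right)}}{44027} + \frac{T}{-33184} = \frac{142}{44027} + \frac{20817}{2 \left(-33184\right)} = 142 \cdot \frac{1}{44027} + \frac{20817}{2} \left(- \frac{1}{33184}\right) = \frac{142}{44027} - \frac{20817}{66368} = - \frac{907085803}{2921983936}$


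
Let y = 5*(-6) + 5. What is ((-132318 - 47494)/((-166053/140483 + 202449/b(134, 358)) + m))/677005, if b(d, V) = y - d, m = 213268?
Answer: -95629146242/76328396426627155 ≈ -1.2529e-6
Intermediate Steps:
y = -25 (y = -30 + 5 = -25)
b(d, V) = -25 - d
((-132318 - 47494)/((-166053/140483 + 202449/b(134, 358)) + m))/677005 = ((-132318 - 47494)/((-166053/140483 + 202449/(-25 - 1*134)) + 213268))/677005 = -179812/((-166053*1/140483 + 202449/(-25 - 134)) + 213268)*(1/677005) = -179812/((-166053/140483 + 202449/(-159)) + 213268)*(1/677005) = -179812/((-166053/140483 + 202449*(-1/159)) + 213268)*(1/677005) = -179812/((-166053/140483 - 67483/53) + 213268)*(1/677005) = -179812/(-9489015098/7445599 + 213268)*(1/677005) = -179812/1578418992434/7445599*(1/677005) = -179812*7445599/1578418992434*(1/677005) = -669404023694/789209496217*1/677005 = -95629146242/76328396426627155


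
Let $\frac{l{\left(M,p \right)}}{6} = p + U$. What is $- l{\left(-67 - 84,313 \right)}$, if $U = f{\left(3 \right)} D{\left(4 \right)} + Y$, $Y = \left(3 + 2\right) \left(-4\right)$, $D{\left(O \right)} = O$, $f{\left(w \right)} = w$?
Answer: $-1830$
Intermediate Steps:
$Y = -20$ ($Y = 5 \left(-4\right) = -20$)
$U = -8$ ($U = 3 \cdot 4 - 20 = 12 - 20 = -8$)
$l{\left(M,p \right)} = -48 + 6 p$ ($l{\left(M,p \right)} = 6 \left(p - 8\right) = 6 \left(-8 + p\right) = -48 + 6 p$)
$- l{\left(-67 - 84,313 \right)} = - (-48 + 6 \cdot 313) = - (-48 + 1878) = \left(-1\right) 1830 = -1830$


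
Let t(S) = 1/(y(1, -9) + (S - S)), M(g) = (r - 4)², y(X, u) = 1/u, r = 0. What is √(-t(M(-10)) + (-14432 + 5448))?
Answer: 5*I*√359 ≈ 94.736*I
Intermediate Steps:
M(g) = 16 (M(g) = (0 - 4)² = (-4)² = 16)
t(S) = -9 (t(S) = 1/(1/(-9) + (S - S)) = 1/(-⅑ + 0) = 1/(-⅑) = -9)
√(-t(M(-10)) + (-14432 + 5448)) = √(-1*(-9) + (-14432 + 5448)) = √(9 - 8984) = √(-8975) = 5*I*√359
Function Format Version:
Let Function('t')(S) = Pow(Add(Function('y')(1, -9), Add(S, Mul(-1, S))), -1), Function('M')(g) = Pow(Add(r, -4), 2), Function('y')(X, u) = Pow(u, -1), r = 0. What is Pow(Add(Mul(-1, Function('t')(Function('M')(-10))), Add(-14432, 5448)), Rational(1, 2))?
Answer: Mul(5, I, Pow(359, Rational(1, 2))) ≈ Mul(94.736, I)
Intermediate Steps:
Function('M')(g) = 16 (Function('M')(g) = Pow(Add(0, -4), 2) = Pow(-4, 2) = 16)
Function('t')(S) = -9 (Function('t')(S) = Pow(Add(Pow(-9, -1), Add(S, Mul(-1, S))), -1) = Pow(Add(Rational(-1, 9), 0), -1) = Pow(Rational(-1, 9), -1) = -9)
Pow(Add(Mul(-1, Function('t')(Function('M')(-10))), Add(-14432, 5448)), Rational(1, 2)) = Pow(Add(Mul(-1, -9), Add(-14432, 5448)), Rational(1, 2)) = Pow(Add(9, -8984), Rational(1, 2)) = Pow(-8975, Rational(1, 2)) = Mul(5, I, Pow(359, Rational(1, 2)))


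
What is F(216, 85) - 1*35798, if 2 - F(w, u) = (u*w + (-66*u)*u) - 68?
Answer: 422762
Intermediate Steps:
F(w, u) = 70 + 66*u**2 - u*w (F(w, u) = 2 - ((u*w + (-66*u)*u) - 68) = 2 - ((u*w - 66*u**2) - 68) = 2 - ((-66*u**2 + u*w) - 68) = 2 - (-68 - 66*u**2 + u*w) = 2 + (68 + 66*u**2 - u*w) = 70 + 66*u**2 - u*w)
F(216, 85) - 1*35798 = (70 + 66*85**2 - 1*85*216) - 1*35798 = (70 + 66*7225 - 18360) - 35798 = (70 + 476850 - 18360) - 35798 = 458560 - 35798 = 422762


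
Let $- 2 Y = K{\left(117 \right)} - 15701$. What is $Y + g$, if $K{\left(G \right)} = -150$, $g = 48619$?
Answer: $\frac{113089}{2} \approx 56545.0$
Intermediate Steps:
$Y = \frac{15851}{2}$ ($Y = - \frac{-150 - 15701}{2} = \left(- \frac{1}{2}\right) \left(-15851\right) = \frac{15851}{2} \approx 7925.5$)
$Y + g = \frac{15851}{2} + 48619 = \frac{113089}{2}$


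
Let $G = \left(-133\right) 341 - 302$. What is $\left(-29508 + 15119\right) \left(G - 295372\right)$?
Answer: $4907037503$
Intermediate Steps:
$G = -45655$ ($G = -45353 - 302 = -45655$)
$\left(-29508 + 15119\right) \left(G - 295372\right) = \left(-29508 + 15119\right) \left(-45655 - 295372\right) = \left(-14389\right) \left(-341027\right) = 4907037503$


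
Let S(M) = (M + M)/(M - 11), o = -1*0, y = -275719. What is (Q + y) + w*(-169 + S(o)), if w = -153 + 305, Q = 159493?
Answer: -141914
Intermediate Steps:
o = 0
S(M) = 2*M/(-11 + M) (S(M) = (2*M)/(-11 + M) = 2*M/(-11 + M))
w = 152
(Q + y) + w*(-169 + S(o)) = (159493 - 275719) + 152*(-169 + 2*0/(-11 + 0)) = -116226 + 152*(-169 + 2*0/(-11)) = -116226 + 152*(-169 + 2*0*(-1/11)) = -116226 + 152*(-169 + 0) = -116226 + 152*(-169) = -116226 - 25688 = -141914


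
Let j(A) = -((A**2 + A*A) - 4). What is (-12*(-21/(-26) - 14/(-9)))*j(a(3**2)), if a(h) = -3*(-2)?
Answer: 75208/39 ≈ 1928.4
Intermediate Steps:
a(h) = 6
j(A) = 4 - 2*A**2 (j(A) = -((A**2 + A**2) - 4) = -(2*A**2 - 4) = -(-4 + 2*A**2) = 4 - 2*A**2)
(-12*(-21/(-26) - 14/(-9)))*j(a(3**2)) = (-12*(-21/(-26) - 14/(-9)))*(4 - 2*6**2) = (-12*(-21*(-1/26) - 14*(-1/9)))*(4 - 2*36) = (-12*(21/26 + 14/9))*(4 - 72) = -12*553/234*(-68) = -1106/39*(-68) = 75208/39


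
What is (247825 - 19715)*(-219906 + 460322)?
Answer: 54841293760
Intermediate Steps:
(247825 - 19715)*(-219906 + 460322) = 228110*240416 = 54841293760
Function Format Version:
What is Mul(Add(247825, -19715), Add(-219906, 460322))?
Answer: 54841293760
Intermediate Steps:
Mul(Add(247825, -19715), Add(-219906, 460322)) = Mul(228110, 240416) = 54841293760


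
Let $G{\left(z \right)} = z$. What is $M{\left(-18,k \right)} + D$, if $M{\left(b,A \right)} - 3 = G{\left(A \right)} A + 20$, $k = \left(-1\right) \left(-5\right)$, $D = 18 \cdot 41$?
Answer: $786$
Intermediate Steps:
$D = 738$
$k = 5$
$M{\left(b,A \right)} = 23 + A^{2}$ ($M{\left(b,A \right)} = 3 + \left(A A + 20\right) = 3 + \left(A^{2} + 20\right) = 3 + \left(20 + A^{2}\right) = 23 + A^{2}$)
$M{\left(-18,k \right)} + D = \left(23 + 5^{2}\right) + 738 = \left(23 + 25\right) + 738 = 48 + 738 = 786$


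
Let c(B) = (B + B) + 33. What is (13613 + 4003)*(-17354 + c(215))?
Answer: -297551856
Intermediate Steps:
c(B) = 33 + 2*B (c(B) = 2*B + 33 = 33 + 2*B)
(13613 + 4003)*(-17354 + c(215)) = (13613 + 4003)*(-17354 + (33 + 2*215)) = 17616*(-17354 + (33 + 430)) = 17616*(-17354 + 463) = 17616*(-16891) = -297551856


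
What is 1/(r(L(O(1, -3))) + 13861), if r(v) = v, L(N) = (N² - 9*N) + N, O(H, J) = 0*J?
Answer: 1/13861 ≈ 7.2145e-5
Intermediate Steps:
O(H, J) = 0
L(N) = N² - 8*N
1/(r(L(O(1, -3))) + 13861) = 1/(0*(-8 + 0) + 13861) = 1/(0*(-8) + 13861) = 1/(0 + 13861) = 1/13861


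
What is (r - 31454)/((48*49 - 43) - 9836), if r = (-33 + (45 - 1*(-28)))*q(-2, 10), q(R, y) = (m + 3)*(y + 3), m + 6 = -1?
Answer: 11178/2509 ≈ 4.4552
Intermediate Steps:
m = -7 (m = -6 - 1 = -7)
q(R, y) = -12 - 4*y (q(R, y) = (-7 + 3)*(y + 3) = -4*(3 + y) = -12 - 4*y)
r = -2080 (r = (-33 + (45 - 1*(-28)))*(-12 - 4*10) = (-33 + (45 + 28))*(-12 - 40) = (-33 + 73)*(-52) = 40*(-52) = -2080)
(r - 31454)/((48*49 - 43) - 9836) = (-2080 - 31454)/((48*49 - 43) - 9836) = -33534/((2352 - 43) - 9836) = -33534/(2309 - 9836) = -33534/(-7527) = -33534*(-1/7527) = 11178/2509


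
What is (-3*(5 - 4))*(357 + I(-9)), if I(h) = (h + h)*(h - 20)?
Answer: -2637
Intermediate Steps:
I(h) = 2*h*(-20 + h) (I(h) = (2*h)*(-20 + h) = 2*h*(-20 + h))
(-3*(5 - 4))*(357 + I(-9)) = (-3*(5 - 4))*(357 + 2*(-9)*(-20 - 9)) = (-3*1)*(357 + 2*(-9)*(-29)) = -3*(357 + 522) = -3*879 = -2637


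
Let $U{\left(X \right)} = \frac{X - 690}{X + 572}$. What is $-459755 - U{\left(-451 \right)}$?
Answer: $- \frac{55629214}{121} \approx -4.5975 \cdot 10^{5}$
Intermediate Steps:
$U{\left(X \right)} = \frac{-690 + X}{572 + X}$
$-459755 - U{\left(-451 \right)} = -459755 - \frac{-690 - 451}{572 - 451} = -459755 - \frac{1}{121} \left(-1141\right) = -459755 - - \frac{1141}{121} = -459755 + \frac{1141}{121} = - \frac{55629214}{121}$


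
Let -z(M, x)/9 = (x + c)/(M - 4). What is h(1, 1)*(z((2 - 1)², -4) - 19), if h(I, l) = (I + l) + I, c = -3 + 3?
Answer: -93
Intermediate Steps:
c = 0
h(I, l) = l + 2*I
z(M, x) = -9*x/(-4 + M) (z(M, x) = -9*(x + 0)/(M - 4) = -9*x/(-4 + M))
h(1, 1)*(z((2 - 1)², -4) - 19) = (1 + 2*1)*(-9*(-4)/(-4 + (2 - 1)²) - 19) = (1 + 2)*(-9*(-4)/(-4 + 1²) - 19) = 3*(-9*(-4)/(-4 + 1) - 19) = 3*(-9*(-4)/(-3) - 19) = 3*(-9*(-4)*(-⅓) - 19) = 3*(-12 - 19) = 3*(-31) = -93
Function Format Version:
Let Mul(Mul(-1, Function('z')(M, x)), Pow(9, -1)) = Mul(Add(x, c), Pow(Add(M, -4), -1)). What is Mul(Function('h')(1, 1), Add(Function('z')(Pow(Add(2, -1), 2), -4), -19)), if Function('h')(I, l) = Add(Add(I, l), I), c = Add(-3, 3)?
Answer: -93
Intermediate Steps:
c = 0
Function('h')(I, l) = Add(l, Mul(2, I))
Function('z')(M, x) = Mul(-9, x, Pow(Add(-4, M), -1)) (Function('z')(M, x) = Mul(-9, Mul(Add(x, 0), Pow(Add(M, -4), -1))) = Mul(-9, Mul(x, Pow(Add(-4, M), -1))) = Mul(-9, x, Pow(Add(-4, M), -1)))
Mul(Function('h')(1, 1), Add(Function('z')(Pow(Add(2, -1), 2), -4), -19)) = Mul(Add(1, Mul(2, 1)), Add(Mul(-9, -4, Pow(Add(-4, Pow(Add(2, -1), 2)), -1)), -19)) = Mul(Add(1, 2), Add(Mul(-9, -4, Pow(Add(-4, Pow(1, 2)), -1)), -19)) = Mul(3, Add(Mul(-9, -4, Pow(Add(-4, 1), -1)), -19)) = Mul(3, Add(Mul(-9, -4, Pow(-3, -1)), -19)) = Mul(3, Add(Mul(-9, -4, Rational(-1, 3)), -19)) = Mul(3, Add(-12, -19)) = Mul(3, -31) = -93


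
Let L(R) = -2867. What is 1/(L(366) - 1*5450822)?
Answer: -1/5453689 ≈ -1.8336e-7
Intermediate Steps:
1/(L(366) - 1*5450822) = 1/(-2867 - 1*5450822) = 1/(-2867 - 5450822) = 1/(-5453689) = -1/5453689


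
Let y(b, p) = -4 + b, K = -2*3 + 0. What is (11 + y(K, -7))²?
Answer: 1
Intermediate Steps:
K = -6 (K = -6 + 0 = -6)
(11 + y(K, -7))² = (11 + (-4 - 6))² = (11 - 10)² = 1² = 1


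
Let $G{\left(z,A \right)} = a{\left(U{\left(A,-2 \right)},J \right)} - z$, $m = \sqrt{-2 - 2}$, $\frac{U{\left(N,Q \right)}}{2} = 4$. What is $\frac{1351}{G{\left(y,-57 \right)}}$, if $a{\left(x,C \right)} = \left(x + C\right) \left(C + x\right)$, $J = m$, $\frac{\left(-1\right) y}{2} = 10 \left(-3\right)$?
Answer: $- \frac{1351 i}{32} \approx - 42.219 i$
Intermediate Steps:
$y = 60$ ($y = - 2 \cdot 10 \left(-3\right) = \left(-2\right) \left(-30\right) = 60$)
$U{\left(N,Q \right)} = 8$ ($U{\left(N,Q \right)} = 2 \cdot 4 = 8$)
$m = 2 i$ ($m = \sqrt{-4} = 2 i \approx 2.0 i$)
$J = 2 i \approx 2.0 i$
$a{\left(x,C \right)} = \left(C + x\right)^{2}$ ($a{\left(x,C \right)} = \left(C + x\right) \left(C + x\right) = \left(C + x\right)^{2}$)
$G{\left(z,A \right)} = \left(8 + 2 i\right)^{2} - z$ ($G{\left(z,A \right)} = \left(2 i + 8\right)^{2} - z = \left(8 + 2 i\right)^{2} - z$)
$\frac{1351}{G{\left(y,-57 \right)}} = \frac{1351}{60 - 60 + 32 i} = \frac{1351}{32 i} = 1351 \left(- \frac{i}{32}\right) = - \frac{1351 i}{32}$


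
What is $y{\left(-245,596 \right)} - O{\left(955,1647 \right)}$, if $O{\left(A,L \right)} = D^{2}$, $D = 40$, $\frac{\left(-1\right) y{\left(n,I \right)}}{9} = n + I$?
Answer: $-4759$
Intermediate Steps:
$y{\left(n,I \right)} = - 9 I - 9 n$ ($y{\left(n,I \right)} = - 9 \left(n + I\right) = - 9 \left(I + n\right) = - 9 I - 9 n$)
$O{\left(A,L \right)} = 1600$ ($O{\left(A,L \right)} = 40^{2} = 1600$)
$y{\left(-245,596 \right)} - O{\left(955,1647 \right)} = \left(\left(-9\right) 596 - -2205\right) - 1600 = \left(-5364 + 2205\right) - 1600 = -3159 - 1600 = -4759$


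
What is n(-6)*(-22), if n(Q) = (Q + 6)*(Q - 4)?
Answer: 0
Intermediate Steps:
n(Q) = (-4 + Q)*(6 + Q) (n(Q) = (6 + Q)*(-4 + Q) = (-4 + Q)*(6 + Q))
n(-6)*(-22) = (-24 + (-6)**2 + 2*(-6))*(-22) = (-24 + 36 - 12)*(-22) = 0*(-22) = 0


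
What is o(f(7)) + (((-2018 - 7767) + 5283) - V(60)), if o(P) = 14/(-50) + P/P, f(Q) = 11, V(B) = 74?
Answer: -114382/25 ≈ -4575.3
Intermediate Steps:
o(P) = 18/25 (o(P) = 14*(-1/50) + 1 = -7/25 + 1 = 18/25)
o(f(7)) + (((-2018 - 7767) + 5283) - V(60)) = 18/25 + (((-2018 - 7767) + 5283) - 1*74) = 18/25 + ((-9785 + 5283) - 74) = 18/25 + (-4502 - 74) = 18/25 - 4576 = -114382/25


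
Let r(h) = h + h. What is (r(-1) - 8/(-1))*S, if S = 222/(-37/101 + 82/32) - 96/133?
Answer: 13535232/22477 ≈ 602.18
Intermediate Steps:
r(h) = 2*h
S = 2255872/22477 (S = 222/(-37*1/101 + 82*(1/32)) - 96*1/133 = 222/(-37/101 + 41/16) - 96/133 = 222/(3549/1616) - 96/133 = 222*(1616/3549) - 96/133 = 119584/1183 - 96/133 = 2255872/22477 ≈ 100.36)
(r(-1) - 8/(-1))*S = (2*(-1) - 8/(-1))*(2255872/22477) = (-2 - 8*(-1))*(2255872/22477) = (-2 - 1*(-8))*(2255872/22477) = (-2 + 8)*(2255872/22477) = 6*(2255872/22477) = 13535232/22477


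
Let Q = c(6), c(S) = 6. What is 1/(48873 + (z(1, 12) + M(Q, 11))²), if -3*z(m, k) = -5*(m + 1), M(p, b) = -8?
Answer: 9/440053 ≈ 2.0452e-5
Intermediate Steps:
Q = 6
z(m, k) = 5/3 + 5*m/3 (z(m, k) = -(-5)*(m + 1)/3 = -(-5)*(1 + m)/3 = -(-5 - 5*m)/3 = 5/3 + 5*m/3)
1/(48873 + (z(1, 12) + M(Q, 11))²) = 1/(48873 + ((5/3 + (5/3)*1) - 8)²) = 1/(48873 + ((5/3 + 5/3) - 8)²) = 1/(48873 + (10/3 - 8)²) = 1/(48873 + (-14/3)²) = 1/(48873 + 196/9) = 1/(440053/9) = 9/440053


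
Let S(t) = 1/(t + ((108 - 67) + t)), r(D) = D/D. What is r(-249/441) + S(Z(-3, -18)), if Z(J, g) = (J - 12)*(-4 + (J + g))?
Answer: 792/791 ≈ 1.0013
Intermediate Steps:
Z(J, g) = (-12 + J)*(-4 + J + g)
r(D) = 1
S(t) = 1/(41 + 2*t) (S(t) = 1/(t + (41 + t)) = 1/(41 + 2*t))
r(-249/441) + S(Z(-3, -18)) = 1 + 1/(41 + 2*(48 + (-3)² - 16*(-3) - 12*(-18) - 3*(-18))) = 1 + 1/(41 + 2*(48 + 9 + 48 + 216 + 54)) = 1 + 1/(41 + 2*375) = 1 + 1/(41 + 750) = 1 + 1/791 = 792/791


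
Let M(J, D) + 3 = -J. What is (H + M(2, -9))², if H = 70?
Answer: 4225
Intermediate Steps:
M(J, D) = -3 - J
(H + M(2, -9))² = (70 + (-3 - 1*2))² = (70 + (-3 - 2))² = (70 - 5)² = 65² = 4225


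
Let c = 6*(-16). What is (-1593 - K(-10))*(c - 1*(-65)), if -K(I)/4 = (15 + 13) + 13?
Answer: 44299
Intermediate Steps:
K(I) = -164 (K(I) = -4*((15 + 13) + 13) = -4*(28 + 13) = -4*41 = -164)
c = -96
(-1593 - K(-10))*(c - 1*(-65)) = (-1593 - 1*(-164))*(-96 - 1*(-65)) = (-1593 + 164)*(-96 + 65) = -1429*(-31) = 44299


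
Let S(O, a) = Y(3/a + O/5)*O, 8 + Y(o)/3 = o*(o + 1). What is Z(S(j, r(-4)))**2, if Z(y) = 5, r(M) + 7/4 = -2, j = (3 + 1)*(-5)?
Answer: 25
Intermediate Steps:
j = -20 (j = 4*(-5) = -20)
r(M) = -15/4 (r(M) = -7/4 - 2 = -15/4)
Y(o) = -24 + 3*o*(1 + o) (Y(o) = -24 + 3*(o*(o + 1)) = -24 + 3*(o*(1 + o)) = -24 + 3*o*(1 + o))
S(O, a) = O*(-24 + 3*(3/a + O/5)**2 + 9/a + 3*O/5) (S(O, a) = (-24 + 3*(3/a + O/5) + 3*(3/a + O/5)**2)*O = (-24 + (9/a + 3*O/5) + 3*(3/a + O/5)**2)*O = (-24 + 3*(3/a + O/5)**2 + 9/a + 3*O/5)*O = O*(-24 + 3*(3/a + O/5)**2 + 9/a + 3*O/5))
Z(S(j, r(-4)))**2 = 5**2 = 25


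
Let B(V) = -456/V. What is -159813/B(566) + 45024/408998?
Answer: 3082965853719/15541924 ≈ 1.9836e+5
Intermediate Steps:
-159813/B(566) + 45024/408998 = -159813/((-456/566)) + 45024/408998 = -159813/((-456*1/566)) + 45024*(1/408998) = -159813/(-228/283) + 22512/204499 = -159813*(-283/228) + 22512/204499 = 15075693/76 + 22512/204499 = 3082965853719/15541924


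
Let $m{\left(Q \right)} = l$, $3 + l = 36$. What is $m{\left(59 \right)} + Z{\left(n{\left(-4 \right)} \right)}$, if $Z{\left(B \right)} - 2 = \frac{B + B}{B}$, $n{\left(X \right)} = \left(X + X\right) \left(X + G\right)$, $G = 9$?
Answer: $37$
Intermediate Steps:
$l = 33$ ($l = -3 + 36 = 33$)
$m{\left(Q \right)} = 33$
$n{\left(X \right)} = 2 X \left(9 + X\right)$ ($n{\left(X \right)} = \left(X + X\right) \left(X + 9\right) = 2 X \left(9 + X\right)$)
$Z{\left(B \right)} = 4$ ($Z{\left(B \right)} = 2 + \frac{B + B}{B} = 2 + \frac{2 B}{B} = 2 + 2 = 4$)
$m{\left(59 \right)} + Z{\left(n{\left(-4 \right)} \right)} = 33 + 4 = 37$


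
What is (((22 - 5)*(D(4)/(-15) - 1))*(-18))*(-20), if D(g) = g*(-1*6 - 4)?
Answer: 10200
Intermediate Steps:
D(g) = -10*g (D(g) = g*(-6 - 4) = g*(-10) = -10*g)
(((22 - 5)*(D(4)/(-15) - 1))*(-18))*(-20) = (((22 - 5)*(-10*4/(-15) - 1))*(-18))*(-20) = ((17*(-40*(-1/15) - 1))*(-18))*(-20) = ((17*(8/3 - 1))*(-18))*(-20) = ((17*(5/3))*(-18))*(-20) = ((85/3)*(-18))*(-20) = -510*(-20) = 10200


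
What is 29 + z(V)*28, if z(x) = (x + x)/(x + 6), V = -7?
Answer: 421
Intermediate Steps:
z(x) = 2*x/(6 + x) (z(x) = (2*x)/(6 + x) = 2*x/(6 + x))
29 + z(V)*28 = 29 + (2*(-7)/(6 - 7))*28 = 29 + (2*(-7)/(-1))*28 = 29 + (2*(-7)*(-1))*28 = 29 + 14*28 = 29 + 392 = 421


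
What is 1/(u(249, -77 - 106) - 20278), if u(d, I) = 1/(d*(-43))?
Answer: -10707/217116547 ≈ -4.9315e-5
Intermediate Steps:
u(d, I) = -1/(43*d) (u(d, I) = 1/(-43*d) = -1/(43*d))
1/(u(249, -77 - 106) - 20278) = 1/(-1/43/249 - 20278) = 1/(-1/43*1/249 - 20278) = 1/(-1/10707 - 20278) = 1/(-217116547/10707) = -10707/217116547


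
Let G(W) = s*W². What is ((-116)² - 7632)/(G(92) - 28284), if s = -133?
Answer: -1456/288499 ≈ -0.0050468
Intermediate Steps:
G(W) = -133*W²
((-116)² - 7632)/(G(92) - 28284) = ((-116)² - 7632)/(-133*92² - 28284) = (13456 - 7632)/(-133*8464 - 28284) = 5824/(-1125712 - 28284) = 5824/(-1153996) = 5824*(-1/1153996) = -1456/288499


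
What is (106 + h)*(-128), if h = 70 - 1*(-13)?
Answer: -24192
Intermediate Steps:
h = 83 (h = 70 + 13 = 83)
(106 + h)*(-128) = (106 + 83)*(-128) = 189*(-128) = -24192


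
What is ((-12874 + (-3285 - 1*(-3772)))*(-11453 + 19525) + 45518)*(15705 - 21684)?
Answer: 597555286734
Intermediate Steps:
((-12874 + (-3285 - 1*(-3772)))*(-11453 + 19525) + 45518)*(15705 - 21684) = ((-12874 + (-3285 + 3772))*8072 + 45518)*(-5979) = ((-12874 + 487)*8072 + 45518)*(-5979) = (-12387*8072 + 45518)*(-5979) = (-99987864 + 45518)*(-5979) = -99942346*(-5979) = 597555286734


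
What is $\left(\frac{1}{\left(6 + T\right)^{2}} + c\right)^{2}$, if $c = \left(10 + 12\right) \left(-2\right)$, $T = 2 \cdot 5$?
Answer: $\frac{126855169}{65536} \approx 1935.7$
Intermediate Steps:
$T = 10$
$c = -44$ ($c = 22 \left(-2\right) = -44$)
$\left(\frac{1}{\left(6 + T\right)^{2}} + c\right)^{2} = \left(\frac{1}{\left(6 + 10\right)^{2}} - 44\right)^{2} = \left(\frac{1}{16^{2}} - 44\right)^{2} = \left(\frac{1}{256} - 44\right)^{2} = \left(- \frac{11263}{256}\right)^{2} = \frac{126855169}{65536}$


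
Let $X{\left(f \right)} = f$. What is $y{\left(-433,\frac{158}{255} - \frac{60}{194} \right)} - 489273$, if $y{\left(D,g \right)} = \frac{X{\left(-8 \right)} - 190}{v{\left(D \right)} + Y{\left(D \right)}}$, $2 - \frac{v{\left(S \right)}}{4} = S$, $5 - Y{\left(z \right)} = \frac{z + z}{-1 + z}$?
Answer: $- \frac{92529374151}{189116} \approx -4.8927 \cdot 10^{5}$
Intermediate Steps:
$Y{\left(z \right)} = 5 - \frac{2 z}{-1 + z}$ ($Y{\left(z \right)} = 5 - \frac{z + z}{-1 + z} = 5 - \frac{2 z}{-1 + z}$)
$v{\left(S \right)} = 8 - 4 S$
$y{\left(D,g \right)} = - \frac{198}{8 - 4 D + \frac{-5 + 3 D}{-1 + D}}$ ($y{\left(D,g \right)} = \frac{-8 - 190}{\left(8 - 4 D\right) + \frac{-5 + 3 D}{-1 + D}} = - \frac{198}{8 - 4 D + \frac{-5 + 3 D}{-1 + D}}$)
$y{\left(-433,\frac{158}{255} - \frac{60}{194} \right)} - 489273 = \frac{198 \left(-1 - 433\right)}{13 - -6495 + 4 \left(-433\right)^{2}} - 489273 = 198 \frac{1}{13 + 6495 + 4 \cdot 187489} \left(-434\right) - 489273 = 198 \frac{1}{13 + 6495 + 749956} \left(-434\right) - 489273 = 198 \cdot \frac{1}{756464} \left(-434\right) - 489273 = - \frac{21483}{189116} - 489273 = - \frac{92529374151}{189116}$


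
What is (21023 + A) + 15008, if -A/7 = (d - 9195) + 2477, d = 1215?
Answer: 74552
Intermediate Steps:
A = 38521 (A = -7*((1215 - 9195) + 2477) = -7*(-7980 + 2477) = -7*(-5503) = 38521)
(21023 + A) + 15008 = (21023 + 38521) + 15008 = 59544 + 15008 = 74552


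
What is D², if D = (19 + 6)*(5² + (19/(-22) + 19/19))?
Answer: 191130625/484 ≈ 3.9490e+5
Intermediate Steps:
D = 13825/22 (D = 25*(25 + (19*(-1/22) + 19*(1/19))) = 25*(25 + (-19/22 + 1)) = 25*(25 + 3/22) = 25*(553/22) = 13825/22 ≈ 628.41)
D² = (13825/22)² = 191130625/484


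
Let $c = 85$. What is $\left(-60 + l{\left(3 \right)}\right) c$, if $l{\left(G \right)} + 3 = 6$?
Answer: $-4845$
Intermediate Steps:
$l{\left(G \right)} = 3$ ($l{\left(G \right)} = -3 + 6 = 3$)
$\left(-60 + l{\left(3 \right)}\right) c = \left(-60 + 3\right) 85 = \left(-57\right) 85 = -4845$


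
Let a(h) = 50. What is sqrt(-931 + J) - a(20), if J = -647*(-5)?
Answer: -2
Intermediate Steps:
J = 3235
sqrt(-931 + J) - a(20) = sqrt(-931 + 3235) - 1*50 = sqrt(2304) - 50 = 48 - 50 = -2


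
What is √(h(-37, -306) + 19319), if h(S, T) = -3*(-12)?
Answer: 7*√395 ≈ 139.12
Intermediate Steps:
h(S, T) = 36
√(h(-37, -306) + 19319) = √(36 + 19319) = √19355 = 7*√395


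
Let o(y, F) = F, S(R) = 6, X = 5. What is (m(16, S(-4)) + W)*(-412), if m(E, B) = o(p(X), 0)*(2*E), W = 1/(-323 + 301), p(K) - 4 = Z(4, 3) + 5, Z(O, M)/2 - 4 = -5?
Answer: 206/11 ≈ 18.727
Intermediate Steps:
Z(O, M) = -2 (Z(O, M) = 8 + 2*(-5) = 8 - 10 = -2)
p(K) = 7 (p(K) = 4 + (-2 + 5) = 4 + 3 = 7)
W = -1/22 (W = 1/(-22) = -1/22 ≈ -0.045455)
m(E, B) = 0 (m(E, B) = 0*(2*E) = 0)
(m(16, S(-4)) + W)*(-412) = (0 - 1/22)*(-412) = -1/22*(-412) = 206/11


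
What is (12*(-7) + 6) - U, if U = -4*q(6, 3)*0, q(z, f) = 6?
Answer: -78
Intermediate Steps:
U = 0 (U = -4*6*0 = -24*0 = 0)
(12*(-7) + 6) - U = (12*(-7) + 6) - 1*0 = (-84 + 6) + 0 = -78 + 0 = -78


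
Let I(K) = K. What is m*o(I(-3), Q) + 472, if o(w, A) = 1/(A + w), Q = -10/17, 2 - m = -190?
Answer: 25528/61 ≈ 418.49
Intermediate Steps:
m = 192 (m = 2 - 1*(-190) = 2 + 190 = 192)
Q = -10/17 (Q = -10*1/17 = -10/17 ≈ -0.58823)
m*o(I(-3), Q) + 472 = 192/(-10/17 - 3) + 472 = 192/(-61/17) + 472 = 192*(-17/61) + 472 = -3264/61 + 472 = 25528/61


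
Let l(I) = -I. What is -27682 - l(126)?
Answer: -27556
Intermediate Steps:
-27682 - l(126) = -27682 - (-1)*126 = -27682 - 1*(-126) = -27682 + 126 = -27556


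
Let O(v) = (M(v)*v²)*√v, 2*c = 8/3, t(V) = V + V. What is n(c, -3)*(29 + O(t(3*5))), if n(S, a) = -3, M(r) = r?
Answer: -87 - 81000*√30 ≈ -4.4374e+5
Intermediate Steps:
t(V) = 2*V
c = 4/3 (c = (8/3)/2 = (8*(⅓))/2 = (½)*(8/3) = 4/3 ≈ 1.3333)
O(v) = v^(7/2) (O(v) = (v*v²)*√v = v³*√v = v^(7/2))
n(c, -3)*(29 + O(t(3*5))) = -3*(29 + (2*(3*5))^(7/2)) = -3*(29 + (2*15)^(7/2)) = -3*(29 + 30^(7/2)) = -3*(29 + 27000*√30) = -87 - 81000*√30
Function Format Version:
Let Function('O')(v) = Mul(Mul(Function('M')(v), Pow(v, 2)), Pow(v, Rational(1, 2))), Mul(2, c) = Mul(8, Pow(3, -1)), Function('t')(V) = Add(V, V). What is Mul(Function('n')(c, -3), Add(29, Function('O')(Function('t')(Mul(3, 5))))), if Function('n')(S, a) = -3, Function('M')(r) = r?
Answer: Add(-87, Mul(-81000, Pow(30, Rational(1, 2)))) ≈ -4.4374e+5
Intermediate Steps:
Function('t')(V) = Mul(2, V)
c = Rational(4, 3) (c = Mul(Rational(1, 2), Mul(8, Pow(3, -1))) = Mul(Rational(1, 2), Mul(8, Rational(1, 3))) = Mul(Rational(1, 2), Rational(8, 3)) = Rational(4, 3) ≈ 1.3333)
Function('O')(v) = Pow(v, Rational(7, 2)) (Function('O')(v) = Mul(Mul(v, Pow(v, 2)), Pow(v, Rational(1, 2))) = Mul(Pow(v, 3), Pow(v, Rational(1, 2))) = Pow(v, Rational(7, 2)))
Mul(Function('n')(c, -3), Add(29, Function('O')(Function('t')(Mul(3, 5))))) = Mul(-3, Add(29, Pow(Mul(2, Mul(3, 5)), Rational(7, 2)))) = Mul(-3, Add(29, Pow(Mul(2, 15), Rational(7, 2)))) = Mul(-3, Add(29, Pow(30, Rational(7, 2)))) = Mul(-3, Add(29, Mul(27000, Pow(30, Rational(1, 2))))) = Add(-87, Mul(-81000, Pow(30, Rational(1, 2))))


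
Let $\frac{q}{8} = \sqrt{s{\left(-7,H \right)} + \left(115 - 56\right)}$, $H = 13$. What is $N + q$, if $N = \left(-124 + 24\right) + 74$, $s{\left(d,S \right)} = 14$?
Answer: $-26 + 8 \sqrt{73} \approx 42.352$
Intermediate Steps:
$q = 8 \sqrt{73}$ ($q = 8 \sqrt{14 + \left(115 - 56\right)} = 8 \sqrt{14 + 59} = 8 \sqrt{73} \approx 68.352$)
$N = -26$ ($N = -100 + 74 = -26$)
$N + q = -26 + 8 \sqrt{73}$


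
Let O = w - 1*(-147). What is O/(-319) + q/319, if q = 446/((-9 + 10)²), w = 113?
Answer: 186/319 ≈ 0.58307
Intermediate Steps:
O = 260 (O = 113 - 1*(-147) = 113 + 147 = 260)
q = 446 (q = 446/(1²) = 446/1 = 446*1 = 446)
O/(-319) + q/319 = 260/(-319) + 446/319 = 260*(-1/319) + 446*(1/319) = -260/319 + 446/319 = 186/319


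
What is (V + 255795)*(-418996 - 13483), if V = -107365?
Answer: -64192857970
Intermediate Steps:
(V + 255795)*(-418996 - 13483) = (-107365 + 255795)*(-418996 - 13483) = 148430*(-432479) = -64192857970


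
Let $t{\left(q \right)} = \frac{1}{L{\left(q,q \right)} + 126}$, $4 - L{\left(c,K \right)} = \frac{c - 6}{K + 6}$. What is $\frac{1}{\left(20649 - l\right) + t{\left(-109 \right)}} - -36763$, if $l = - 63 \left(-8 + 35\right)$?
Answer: $\frac{10907448038614}{296696353} \approx 36763.0$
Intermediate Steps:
$l = -1701$ ($l = \left(-63\right) 27 = -1701$)
$L{\left(c,K \right)} = 4 - \frac{-6 + c}{6 + K}$ ($L{\left(c,K \right)} = 4 - \frac{c - 6}{K + 6} = 4 - \frac{-6 + c}{6 + K}$)
$t{\left(q \right)} = \frac{1}{126 + \frac{30 + 3 q}{6 + q}}$ ($t{\left(q \right)} = \frac{1}{\frac{30 - q + 4 q}{6 + q} + 126} = \frac{1}{\frac{30 + 3 q}{6 + q} + 126} = \frac{1}{126 + \frac{30 + 3 q}{6 + q}}$)
$\frac{1}{\left(20649 - l\right) + t{\left(-109 \right)}} - -36763 = \frac{1}{\left(20649 - -1701\right) + \frac{6 - 109}{3 \left(262 + 43 \left(-109\right)\right)}} - -36763 = \frac{1}{\left(20649 + 1701\right) + \frac{1}{3} \frac{1}{262 - 4687} \left(-103\right)} + 36763 = \frac{1}{22350 + \frac{1}{3} \frac{1}{-4425} \left(-103\right)} + 36763 = \frac{1}{22350 + \frac{1}{3} \left(- \frac{1}{4425}\right) \left(-103\right)} + 36763 = \frac{1}{22350 + \frac{103}{13275}} + 36763 = \frac{1}{\frac{296696353}{13275}} + 36763 = \frac{13275}{296696353} + 36763 = \frac{10907448038614}{296696353}$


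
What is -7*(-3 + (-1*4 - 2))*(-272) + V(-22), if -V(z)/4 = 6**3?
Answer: -18000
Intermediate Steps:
V(z) = -864 (V(z) = -4*6**3 = -4*216 = -864)
-7*(-3 + (-1*4 - 2))*(-272) + V(-22) = -7*(-3 + (-1*4 - 2))*(-272) - 864 = -7*(-3 + (-4 - 2))*(-272) - 864 = -7*(-3 - 6)*(-272) - 864 = -7*(-9)*(-272) - 864 = 63*(-272) - 864 = -17136 - 864 = -18000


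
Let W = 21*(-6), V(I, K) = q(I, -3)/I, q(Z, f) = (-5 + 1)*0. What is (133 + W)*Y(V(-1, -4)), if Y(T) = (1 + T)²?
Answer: 7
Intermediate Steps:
q(Z, f) = 0 (q(Z, f) = -4*0 = 0)
V(I, K) = 0 (V(I, K) = 0/I = 0)
W = -126
(133 + W)*Y(V(-1, -4)) = (133 - 126)*(1 + 0)² = 7*1² = 7*1 = 7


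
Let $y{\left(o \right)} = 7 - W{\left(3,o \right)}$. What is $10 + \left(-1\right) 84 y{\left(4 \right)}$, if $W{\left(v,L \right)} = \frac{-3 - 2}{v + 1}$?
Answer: $-683$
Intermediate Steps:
$W{\left(v,L \right)} = - \frac{5}{1 + v}$
$y{\left(o \right)} = \frac{33}{4}$ ($y{\left(o \right)} = 7 - - \frac{5}{1 + 3} = 7 - - \frac{5}{4} = 7 + \frac{5}{4} = \frac{33}{4}$)
$10 + \left(-1\right) 84 y{\left(4 \right)} = 10 + \left(-1\right) 84 \cdot \frac{33}{4} = 10 - 693 = -683$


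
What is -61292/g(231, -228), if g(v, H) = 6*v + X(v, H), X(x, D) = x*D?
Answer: 398/333 ≈ 1.1952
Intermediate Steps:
X(x, D) = D*x
g(v, H) = 6*v + H*v
-61292/g(231, -228) = -61292*1/(231*(6 - 228)) = -61292/(231*(-222)) = -61292/(-51282) = -61292*(-1/51282) = 398/333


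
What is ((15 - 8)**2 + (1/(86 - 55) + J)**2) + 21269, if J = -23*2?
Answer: 22517223/961 ≈ 23431.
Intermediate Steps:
J = -46
((15 - 8)**2 + (1/(86 - 55) + J)**2) + 21269 = ((15 - 8)**2 + (1/(86 - 55) - 46)**2) + 21269 = (7**2 + (1/31 - 46)**2) + 21269 = (49 + (1/31 - 46)**2) + 21269 = (49 + (-1425/31)**2) + 21269 = (49 + 2030625/961) + 21269 = 2077714/961 + 21269 = 22517223/961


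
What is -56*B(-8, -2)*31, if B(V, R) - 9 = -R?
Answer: -19096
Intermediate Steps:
B(V, R) = 9 - R
-56*B(-8, -2)*31 = -56*(9 - 1*(-2))*31 = -56*(9 + 2)*31 = -56*11*31 = -616*31 = -19096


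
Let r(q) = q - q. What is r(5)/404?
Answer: 0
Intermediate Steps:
r(q) = 0
r(5)/404 = 0/404 = 0*(1/404) = 0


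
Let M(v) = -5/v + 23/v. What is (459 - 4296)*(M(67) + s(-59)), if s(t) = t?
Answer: 15098595/67 ≈ 2.2535e+5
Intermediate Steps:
M(v) = 18/v
(459 - 4296)*(M(67) + s(-59)) = (459 - 4296)*(18/67 - 59) = -3837*(18*(1/67) - 59) = -3837*(18/67 - 59) = -3837*(-3935/67) = 15098595/67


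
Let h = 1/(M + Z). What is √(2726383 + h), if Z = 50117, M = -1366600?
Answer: 2*√24108006753208649/188069 ≈ 1651.2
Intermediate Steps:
h = -1/1316483 (h = 1/(-1366600 + 50117) = 1/(-1316483) = -1/1316483 ≈ -7.5960e-7)
√(2726383 + h) = √(2726383 - 1/1316483) = √(3589236870988/1316483) = 2*√24108006753208649/188069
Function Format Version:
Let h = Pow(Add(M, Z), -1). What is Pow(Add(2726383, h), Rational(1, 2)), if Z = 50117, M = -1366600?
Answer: Mul(Rational(2, 188069), Pow(24108006753208649, Rational(1, 2))) ≈ 1651.2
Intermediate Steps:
h = Rational(-1, 1316483) (h = Pow(Add(-1366600, 50117), -1) = Pow(-1316483, -1) = Rational(-1, 1316483) ≈ -7.5960e-7)
Pow(Add(2726383, h), Rational(1, 2)) = Pow(Add(2726383, Rational(-1, 1316483)), Rational(1, 2)) = Pow(Rational(3589236870988, 1316483), Rational(1, 2)) = Mul(Rational(2, 188069), Pow(24108006753208649, Rational(1, 2)))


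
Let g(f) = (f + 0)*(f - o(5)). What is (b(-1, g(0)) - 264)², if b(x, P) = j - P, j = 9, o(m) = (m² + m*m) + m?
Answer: 65025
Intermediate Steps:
o(m) = m + 2*m² (o(m) = (m² + m²) + m = 2*m² + m = m + 2*m²)
g(f) = f*(-55 + f) (g(f) = (f + 0)*(f - 5*(1 + 2*5)) = f*(f - 5*(1 + 10)) = f*(f - 5*11) = f*(f - 1*55) = f*(f - 55) = f*(-55 + f))
b(x, P) = 9 - P
(b(-1, g(0)) - 264)² = ((9 - 0*(-55 + 0)) - 264)² = ((9 - 0*(-55)) - 264)² = ((9 - 1*0) - 264)² = ((9 + 0) - 264)² = (9 - 264)² = (-255)² = 65025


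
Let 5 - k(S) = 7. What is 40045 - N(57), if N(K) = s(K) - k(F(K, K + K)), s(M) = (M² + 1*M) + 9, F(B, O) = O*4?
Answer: 36728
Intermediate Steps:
F(B, O) = 4*O
s(M) = 9 + M + M² (s(M) = (M² + M) + 9 = (M + M²) + 9 = 9 + M + M²)
k(S) = -2 (k(S) = 5 - 1*7 = 5 - 7 = -2)
N(K) = 11 + K + K² (N(K) = (9 + K + K²) - 1*(-2) = (9 + K + K²) + 2 = 11 + K + K²)
40045 - N(57) = 40045 - (11 + 57 + 57²) = 40045 - (11 + 57 + 3249) = 40045 - 1*3317 = 40045 - 3317 = 36728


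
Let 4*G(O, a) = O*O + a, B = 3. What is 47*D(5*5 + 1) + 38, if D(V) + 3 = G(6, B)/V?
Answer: -683/8 ≈ -85.375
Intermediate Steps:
G(O, a) = a/4 + O²/4 (G(O, a) = (O*O + a)/4 = (O² + a)/4 = (a + O²)/4 = a/4 + O²/4)
D(V) = -3 + 39/(4*V) (D(V) = -3 + ((¼)*3 + (¼)*6²)/V = -3 + (¾ + (¼)*36)/V = -3 + (¾ + 9)/V = -3 + 39/(4*V))
47*D(5*5 + 1) + 38 = 47*(-3 + 39/(4*(5*5 + 1))) + 38 = 47*(-3 + 39/(4*(25 + 1))) + 38 = 47*(-3 + (39/4)/26) + 38 = 47*(-3 + (39/4)*(1/26)) + 38 = 47*(-3 + 3/8) + 38 = 47*(-21/8) + 38 = -987/8 + 38 = -683/8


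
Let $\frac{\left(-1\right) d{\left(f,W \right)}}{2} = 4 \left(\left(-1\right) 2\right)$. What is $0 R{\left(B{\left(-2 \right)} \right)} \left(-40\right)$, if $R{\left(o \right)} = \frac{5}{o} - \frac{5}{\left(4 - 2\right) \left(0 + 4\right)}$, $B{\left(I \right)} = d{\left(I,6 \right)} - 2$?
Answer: $0$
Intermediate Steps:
$d{\left(f,W \right)} = 16$ ($d{\left(f,W \right)} = - 2 \cdot 4 \left(\left(-1\right) 2\right) = - 2 \cdot 4 \left(-2\right) = \left(-2\right) \left(-8\right) = 16$)
$B{\left(I \right)} = 14$ ($B{\left(I \right)} = 16 - 2 = 14$)
$R{\left(o \right)} = - \frac{5}{8} + \frac{5}{o}$ ($R{\left(o \right)} = \frac{5}{o} - \frac{5}{2 \cdot 4} = \frac{5}{o} - \frac{5}{8} = - \frac{5}{8} + \frac{5}{o}$)
$0 R{\left(B{\left(-2 \right)} \right)} \left(-40\right) = 0 \left(- \frac{5}{8} + \frac{5}{14}\right) \left(-40\right) = 0 \left(- \frac{15}{56}\right) \left(-40\right) = 0 \left(-40\right) = 0$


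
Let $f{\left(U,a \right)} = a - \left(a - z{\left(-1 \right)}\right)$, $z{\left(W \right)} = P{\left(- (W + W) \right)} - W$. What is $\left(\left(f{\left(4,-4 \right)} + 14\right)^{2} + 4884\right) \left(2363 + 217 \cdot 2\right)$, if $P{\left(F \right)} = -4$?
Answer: $13998985$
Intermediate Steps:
$z{\left(W \right)} = -4 - W$
$f{\left(U,a \right)} = -3$ ($f{\left(U,a \right)} = a - \left(3 + a\right) = -3$)
$\left(\left(f{\left(4,-4 \right)} + 14\right)^{2} + 4884\right) \left(2363 + 217 \cdot 2\right) = \left(\left(-3 + 14\right)^{2} + 4884\right) \left(2363 + 217 \cdot 2\right) = \left(11^{2} + 4884\right) \left(2363 + 434\right) = \left(121 + 4884\right) 2797 = 5005 \cdot 2797 = 13998985$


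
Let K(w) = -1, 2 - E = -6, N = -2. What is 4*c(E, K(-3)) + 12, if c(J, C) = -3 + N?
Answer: -8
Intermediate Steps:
E = 8 (E = 2 - 1*(-6) = 2 + 6 = 8)
c(J, C) = -5 (c(J, C) = -3 - 2 = -5)
4*c(E, K(-3)) + 12 = 4*(-5) + 12 = -20 + 12 = -8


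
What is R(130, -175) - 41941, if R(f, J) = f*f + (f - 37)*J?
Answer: -41316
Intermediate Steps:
R(f, J) = f**2 + J*(-37 + f) (R(f, J) = f**2 + (-37 + f)*J = f**2 + J*(-37 + f))
R(130, -175) - 41941 = (130**2 - 37*(-175) - 175*130) - 41941 = (16900 + 6475 - 22750) - 41941 = 625 - 41941 = -41316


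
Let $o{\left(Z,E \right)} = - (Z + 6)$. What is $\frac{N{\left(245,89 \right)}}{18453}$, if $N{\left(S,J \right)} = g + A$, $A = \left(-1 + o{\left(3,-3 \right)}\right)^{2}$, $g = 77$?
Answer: $\frac{59}{6151} \approx 0.0095919$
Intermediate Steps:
$o{\left(Z,E \right)} = -6 - Z$ ($o{\left(Z,E \right)} = - (6 + Z) = -6 - Z$)
$A = 100$ ($A = \left(-1 - 9\right)^{2} = \left(-10\right)^{2} = 100$)
$N{\left(S,J \right)} = 177$ ($N{\left(S,J \right)} = 77 + 100 = 177$)
$\frac{N{\left(245,89 \right)}}{18453} = \frac{177}{18453} = 177 \cdot \frac{1}{18453} = \frac{59}{6151}$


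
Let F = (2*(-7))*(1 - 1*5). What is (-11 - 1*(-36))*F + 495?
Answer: 1895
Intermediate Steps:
F = 56 (F = -14*(1 - 5) = -14*(-4) = 56)
(-11 - 1*(-36))*F + 495 = (-11 - 1*(-36))*56 + 495 = (-11 + 36)*56 + 495 = 25*56 + 495 = 1400 + 495 = 1895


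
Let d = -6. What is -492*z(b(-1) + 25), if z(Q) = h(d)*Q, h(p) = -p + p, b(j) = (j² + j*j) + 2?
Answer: 0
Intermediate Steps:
b(j) = 2 + 2*j² (b(j) = (j² + j²) + 2 = 2*j² + 2 = 2 + 2*j²)
h(p) = 0
z(Q) = 0 (z(Q) = 0*Q = 0)
-492*z(b(-1) + 25) = -492*0 = 0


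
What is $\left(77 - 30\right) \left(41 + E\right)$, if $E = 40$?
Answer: $3807$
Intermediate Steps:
$\left(77 - 30\right) \left(41 + E\right) = \left(77 - 30\right) \left(41 + 40\right) = 47 \cdot 81 = 3807$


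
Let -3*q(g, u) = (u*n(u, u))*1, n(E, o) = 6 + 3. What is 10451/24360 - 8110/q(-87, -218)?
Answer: -4541063/379320 ≈ -11.972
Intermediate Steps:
n(E, o) = 9
q(g, u) = -3*u (q(g, u) = -u*9/3 = -9*u/3 = -3*u)
10451/24360 - 8110/q(-87, -218) = 10451/24360 - 8110/((-3*(-218))) = 10451*(1/24360) - 8110/654 = 1493/3480 - 8110*1/654 = 1493/3480 - 4055/327 = -4541063/379320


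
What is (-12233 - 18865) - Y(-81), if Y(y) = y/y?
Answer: -31099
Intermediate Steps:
Y(y) = 1
(-12233 - 18865) - Y(-81) = (-12233 - 18865) - 1*1 = -31098 - 1 = -31099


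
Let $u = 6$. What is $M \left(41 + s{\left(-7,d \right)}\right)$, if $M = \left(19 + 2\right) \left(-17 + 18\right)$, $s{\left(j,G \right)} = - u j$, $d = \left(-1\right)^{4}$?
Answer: $1743$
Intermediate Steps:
$d = 1$
$s{\left(j,G \right)} = - 6 j$ ($s{\left(j,G \right)} = \left(-1\right) 6 j = - 6 j$)
$M = 21$ ($M = 21 \cdot 1 = 21$)
$M \left(41 + s{\left(-7,d \right)}\right) = 21 \left(41 - -42\right) = 21 \left(41 + 42\right) = 21 \cdot 83 = 1743$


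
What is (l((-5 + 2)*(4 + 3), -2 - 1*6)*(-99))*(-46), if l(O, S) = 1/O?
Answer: -1518/7 ≈ -216.86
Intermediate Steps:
(l((-5 + 2)*(4 + 3), -2 - 1*6)*(-99))*(-46) = (-99/((-5 + 2)*(4 + 3)))*(-46) = (-99/(-3*7))*(-46) = (-99/(-21))*(-46) = -1/21*(-99)*(-46) = (33/7)*(-46) = -1518/7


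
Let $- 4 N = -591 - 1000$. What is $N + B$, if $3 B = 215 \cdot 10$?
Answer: $\frac{13373}{12} \approx 1114.4$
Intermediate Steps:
$N = \frac{1591}{4}$ ($N = - \frac{-591 - 1000}{4} = \left(- \frac{1}{4}\right) \left(-1591\right) = \frac{1591}{4} \approx 397.75$)
$B = \frac{2150}{3}$ ($B = \frac{215 \cdot 10}{3} = \frac{1}{3} \cdot 2150 = \frac{2150}{3} \approx 716.67$)
$N + B = \frac{1591}{4} + \frac{2150}{3} = \frac{13373}{12}$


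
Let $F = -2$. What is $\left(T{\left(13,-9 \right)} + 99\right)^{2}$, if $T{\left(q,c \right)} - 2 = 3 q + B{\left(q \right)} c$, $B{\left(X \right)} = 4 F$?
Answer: $44944$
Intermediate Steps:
$B{\left(X \right)} = -8$ ($B{\left(X \right)} = 4 \left(-2\right) = -8$)
$T{\left(q,c \right)} = 2 - 8 c + 3 q$ ($T{\left(q,c \right)} = 2 - \left(- 3 q + 8 c\right) = 2 - 8 c + 3 q$)
$\left(T{\left(13,-9 \right)} + 99\right)^{2} = \left(\left(2 - -72 + 3 \cdot 13\right) + 99\right)^{2} = \left(\left(2 + 72 + 39\right) + 99\right)^{2} = \left(113 + 99\right)^{2} = 212^{2} = 44944$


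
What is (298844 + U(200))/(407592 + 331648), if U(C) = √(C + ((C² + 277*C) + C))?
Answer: 74711/184810 + √958/73924 ≈ 0.40468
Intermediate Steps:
U(C) = √(C² + 279*C) (U(C) = √(C + (C² + 278*C)) = √(C² + 279*C))
(298844 + U(200))/(407592 + 331648) = (298844 + √(200*(279 + 200)))/(407592 + 331648) = (298844 + √(200*479))/739240 = (298844 + √95800)*(1/739240) = (298844 + 10*√958)*(1/739240) = 74711/184810 + √958/73924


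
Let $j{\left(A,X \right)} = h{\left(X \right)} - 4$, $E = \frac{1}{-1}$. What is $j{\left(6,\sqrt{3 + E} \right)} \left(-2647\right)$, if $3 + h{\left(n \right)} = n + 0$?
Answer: $18529 - 2647 \sqrt{2} \approx 14786.0$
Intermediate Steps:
$E = -1$
$h{\left(n \right)} = -3 + n$ ($h{\left(n \right)} = -3 + \left(n + 0\right) = -3 + n$)
$j{\left(A,X \right)} = -7 + X$ ($j{\left(A,X \right)} = \left(-3 + X\right) - 4 = -7 + X$)
$j{\left(6,\sqrt{3 + E} \right)} \left(-2647\right) = \left(-7 + \sqrt{3 - 1}\right) \left(-2647\right) = \left(-7 + \sqrt{2}\right) \left(-2647\right) = 18529 - 2647 \sqrt{2}$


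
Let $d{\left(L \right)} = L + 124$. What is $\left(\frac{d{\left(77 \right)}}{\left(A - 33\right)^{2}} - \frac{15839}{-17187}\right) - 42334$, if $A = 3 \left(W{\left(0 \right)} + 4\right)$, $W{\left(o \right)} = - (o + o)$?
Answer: $- \frac{105789224}{2499} \approx -42333.0$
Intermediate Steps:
$W{\left(o \right)} = - 2 o$
$A = 12$ ($A = 3 \left(\left(-2\right) 0 + 4\right) = 3 \left(0 + 4\right) = 3 \cdot 4 = 12$)
$d{\left(L \right)} = 124 + L$
$\left(\frac{d{\left(77 \right)}}{\left(A - 33\right)^{2}} - \frac{15839}{-17187}\right) - 42334 = \left(\frac{124 + 77}{\left(12 - 33\right)^{2}} - \frac{15839}{-17187}\right) - 42334 = \left(\frac{201}{\left(-21\right)^{2}} - - \frac{47}{51}\right) - 42334 = \left(\frac{201}{441} + \frac{47}{51}\right) - 42334 = \left(201 \cdot \frac{1}{441} + \frac{47}{51}\right) - 42334 = \left(\frac{67}{147} + \frac{47}{51}\right) - 42334 = \frac{3442}{2499} - 42334 = - \frac{105789224}{2499}$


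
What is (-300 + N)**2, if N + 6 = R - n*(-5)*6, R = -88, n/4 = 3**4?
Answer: 86974276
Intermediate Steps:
n = 324 (n = 4*3**4 = 4*81 = 324)
N = 9626 (N = -6 + (-88 - 324*(-5)*6) = -6 + (-88 - (-1620)*6) = -6 + (-88 - 1*(-9720)) = -6 + (-88 + 9720) = -6 + 9632 = 9626)
(-300 + N)**2 = (-300 + 9626)**2 = 9326**2 = 86974276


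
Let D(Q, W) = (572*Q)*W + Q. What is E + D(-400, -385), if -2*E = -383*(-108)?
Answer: 88066918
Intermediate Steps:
D(Q, W) = Q + 572*Q*W (D(Q, W) = 572*Q*W + Q = Q + 572*Q*W)
E = -20682 (E = -(-383)*(-108)/2 = -½*41364 = -20682)
E + D(-400, -385) = -20682 - 400*(1 + 572*(-385)) = -20682 - 400*(1 - 220220) = -20682 - 400*(-220219) = -20682 + 88087600 = 88066918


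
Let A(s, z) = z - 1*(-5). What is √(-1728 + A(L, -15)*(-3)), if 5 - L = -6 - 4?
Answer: I*√1698 ≈ 41.207*I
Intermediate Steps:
L = 15 (L = 5 - (-6 - 4) = 5 - 1*(-10) = 5 + 10 = 15)
A(s, z) = 5 + z (A(s, z) = z + 5 = 5 + z)
√(-1728 + A(L, -15)*(-3)) = √(-1728 + (5 - 15)*(-3)) = √(-1728 - 10*(-3)) = √(-1728 + 30) = √(-1698) = I*√1698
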